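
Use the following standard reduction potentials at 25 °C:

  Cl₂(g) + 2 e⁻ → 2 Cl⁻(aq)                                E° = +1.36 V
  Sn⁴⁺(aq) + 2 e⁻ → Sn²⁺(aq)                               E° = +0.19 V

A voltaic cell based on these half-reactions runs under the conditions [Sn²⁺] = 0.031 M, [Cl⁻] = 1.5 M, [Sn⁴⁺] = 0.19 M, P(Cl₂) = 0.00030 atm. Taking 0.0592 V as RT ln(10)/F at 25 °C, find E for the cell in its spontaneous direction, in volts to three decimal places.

Cl₂/Cl⁻ is the cathode (higher E°), Sn⁴⁺/Sn²⁺ the anode: E°cell = +1.36 − (+0.19) = +1.17 V, n = 2.
Overall: Cl₂(g) + Sn²⁺(aq) → 2 Cl⁻(aq) + Sn⁴⁺(aq)
Q = [Cl⁻]^2·[Sn⁴⁺] / (P(Cl₂)·[Sn²⁺]); log Q = 4.662.
E = E° − (0.0592/n) log Q = +1.17 − (0.0592/2)(4.662) = +1.032 V.

+1.032 V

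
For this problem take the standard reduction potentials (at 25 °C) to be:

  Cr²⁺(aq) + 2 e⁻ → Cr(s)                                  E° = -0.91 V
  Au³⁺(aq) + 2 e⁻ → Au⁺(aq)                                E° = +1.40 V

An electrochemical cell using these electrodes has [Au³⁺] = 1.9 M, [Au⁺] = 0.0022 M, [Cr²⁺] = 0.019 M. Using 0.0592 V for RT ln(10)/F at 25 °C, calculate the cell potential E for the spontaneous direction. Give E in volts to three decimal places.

Au³⁺/Au⁺ is the cathode (higher E°), Cr²⁺/Cr the anode: E°cell = +1.40 − (-0.91) = +2.31 V, n = 2.
Overall: Au³⁺(aq) + Cr(s) → Au⁺(aq) + Cr²⁺(aq)
Q = [Au⁺]·[Cr²⁺] / ([Au³⁺]); log Q = -4.658.
E = E° − (0.0592/n) log Q = +2.31 − (0.0592/2)(-4.658) = +2.448 V.

+2.448 V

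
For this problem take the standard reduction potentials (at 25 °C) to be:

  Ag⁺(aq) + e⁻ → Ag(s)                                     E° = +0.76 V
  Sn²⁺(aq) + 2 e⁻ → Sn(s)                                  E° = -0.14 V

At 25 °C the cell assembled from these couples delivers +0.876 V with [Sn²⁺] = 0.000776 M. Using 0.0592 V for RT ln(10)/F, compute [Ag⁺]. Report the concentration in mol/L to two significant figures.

0.011 M

Ag⁺/Ag is the cathode, Sn²⁺/Sn the anode: E°cell = +0.90 V, n = 2.
Overall reaction: 2 Ag⁺(aq) + Sn(s) → 2 Ag(s) + Sn²⁺(aq); Q = [Sn²⁺]^1/[Ag⁺]^2.
From E = E° − (0.0592/n) log Q: log Q = (E° − E)·n/0.0592 = (+0.90 − (+0.876))·2/0.0592 = 0.8108.
So 2·log[Ag⁺] = 1·log(0.000776) − log Q = -3.1101 − (0.8108) = -3.9209; log[Ag⁺] = -3.9209 / 2 = -1.9605; [Ag⁺] = 10^(-1.9605) ≈ 0.011 M.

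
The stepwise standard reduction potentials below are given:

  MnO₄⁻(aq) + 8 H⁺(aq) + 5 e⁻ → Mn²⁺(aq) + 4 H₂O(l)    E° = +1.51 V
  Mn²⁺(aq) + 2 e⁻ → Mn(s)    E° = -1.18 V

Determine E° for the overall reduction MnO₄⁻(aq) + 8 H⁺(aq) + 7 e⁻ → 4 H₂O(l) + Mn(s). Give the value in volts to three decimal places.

+0.741 V

Adding the free-energy changes (−nFE°) of the two steps gives −n₃FE°₃ = −n₁FE°₁ − n₂FE°₂.
E°₃ = (5×+1.51 + 2×-1.18) / 7 = (+5.190) / 7 = +0.741 V.
Simply averaging or adding the two E° values would be wrong; the electron-weighted sum is required.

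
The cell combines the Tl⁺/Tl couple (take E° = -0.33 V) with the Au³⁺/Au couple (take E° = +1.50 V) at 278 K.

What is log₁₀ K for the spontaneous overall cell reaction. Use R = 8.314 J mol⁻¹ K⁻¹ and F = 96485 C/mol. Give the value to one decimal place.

99.5

Cathode: Au³⁺/Au; anode: Tl⁺/Tl. E°cell = (+1.50) − (-0.33) = +1.83 V, with n = 3.
ΔG° = −nFE° = −RT ln K, so ln K = nFE°/(RT) = (3)(96485)(+1.83) / ((8.314)(278)) = 229.180.
log₁₀ K = 229.180 / ln 10 = 99.5.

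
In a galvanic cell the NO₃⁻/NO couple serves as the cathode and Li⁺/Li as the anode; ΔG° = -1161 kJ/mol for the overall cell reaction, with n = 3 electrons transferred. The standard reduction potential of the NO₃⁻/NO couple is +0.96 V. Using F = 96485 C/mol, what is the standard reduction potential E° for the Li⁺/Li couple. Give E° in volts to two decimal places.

-3.05 V

E°cell = −ΔG°/(nF) = −(-1161×10³)/((3)(96485)) = +4.011 V.
Since NO₃⁻/NO is the cathode and Li⁺/Li the anode, E°cell = E°(NO₃⁻/NO) − E°(Li⁺/Li).
So E°(Li⁺/Li) = E°(NO₃⁻/NO) − E°cell = (+0.96) − (+4.011) = -3.05 V.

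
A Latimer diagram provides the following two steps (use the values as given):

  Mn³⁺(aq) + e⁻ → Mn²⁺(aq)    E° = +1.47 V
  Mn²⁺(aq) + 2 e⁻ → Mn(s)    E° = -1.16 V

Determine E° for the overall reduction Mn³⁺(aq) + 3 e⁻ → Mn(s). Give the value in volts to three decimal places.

Since ΔG° = −nFE° is additive over sequential reductions, n₃E°₃ = n₁E°₁ + n₂E°₂.
E°₃ = (1×+1.47 + 2×-1.16) / 3 = (-0.850) / 3 = -0.283 V.
E° values themselves are not directly additive — weighting by electron count is essential.

-0.283 V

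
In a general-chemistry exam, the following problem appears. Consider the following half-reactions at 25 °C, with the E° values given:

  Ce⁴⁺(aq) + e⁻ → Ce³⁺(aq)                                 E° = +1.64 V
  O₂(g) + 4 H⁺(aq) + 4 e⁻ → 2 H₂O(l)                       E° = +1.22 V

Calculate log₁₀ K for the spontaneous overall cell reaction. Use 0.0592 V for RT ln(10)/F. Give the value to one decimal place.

28.4

Cathode: Ce⁴⁺/Ce³⁺; anode: O₂/H₂O. E°cell = +0.42 V, n = 4.
log K = nE°cell / 0.0592 = (4)(+0.42) / 0.0592 = 28.4.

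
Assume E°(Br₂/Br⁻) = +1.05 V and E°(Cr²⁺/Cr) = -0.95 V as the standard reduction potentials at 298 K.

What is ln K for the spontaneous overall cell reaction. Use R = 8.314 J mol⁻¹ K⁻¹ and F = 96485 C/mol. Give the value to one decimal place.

155.8

Cathode: Br₂/Br⁻; anode: Cr²⁺/Cr. E°cell = (+1.05) − (-0.95) = +2.00 V, with n = 2.
ΔG° = −nFE° = −RT ln K, so ln K = nFE°/(RT) = (2)(96485)(+2.00) / ((8.314)(298)) = 155.773.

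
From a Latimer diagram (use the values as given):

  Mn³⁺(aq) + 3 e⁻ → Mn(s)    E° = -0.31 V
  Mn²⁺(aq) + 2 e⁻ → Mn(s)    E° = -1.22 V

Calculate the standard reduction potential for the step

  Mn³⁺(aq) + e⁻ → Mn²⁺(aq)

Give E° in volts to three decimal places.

+1.510 V

Sequential free energies add, so n₃E°₃ = n₁E°₁ + n₂E°₂.
With n₃ = 3, and the known step contributing 2×(-1.22) V, the unknown satisfies 1·E° = 3×(-0.31) − 2×(-1.22) = +1.510.
E° = +1.510 / 1 = +1.510 V.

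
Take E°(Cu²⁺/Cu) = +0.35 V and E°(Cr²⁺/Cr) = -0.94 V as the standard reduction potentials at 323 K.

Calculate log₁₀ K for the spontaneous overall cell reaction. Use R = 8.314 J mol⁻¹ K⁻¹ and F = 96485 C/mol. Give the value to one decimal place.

Cathode: Cu²⁺/Cu; anode: Cr²⁺/Cr. E°cell = (+0.35) − (-0.94) = +1.29 V, with n = 2.
ΔG° = −nFE° = −RT ln K, so ln K = nFE°/(RT) = (2)(96485)(+1.29) / ((8.314)(323)) = 92.697.
log₁₀ K = 92.697 / ln 10 = 40.3.

40.3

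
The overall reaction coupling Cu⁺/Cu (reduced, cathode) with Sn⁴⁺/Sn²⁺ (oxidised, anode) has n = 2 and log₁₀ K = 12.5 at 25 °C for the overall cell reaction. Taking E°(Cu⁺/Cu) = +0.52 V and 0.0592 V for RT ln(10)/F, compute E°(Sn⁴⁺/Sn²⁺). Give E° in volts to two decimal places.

+0.15 V

E°cell = (0.0592/n)·log K = (0.0592/2)(12.5) = +0.370 V.
Since Cu⁺/Cu is the cathode and Sn⁴⁺/Sn²⁺ the anode, E°cell = E°(Cu⁺/Cu) − E°(Sn⁴⁺/Sn²⁺).
So E°(Sn⁴⁺/Sn²⁺) = E°(Cu⁺/Cu) − E°cell = (+0.52) − (+0.370) = +0.15 V.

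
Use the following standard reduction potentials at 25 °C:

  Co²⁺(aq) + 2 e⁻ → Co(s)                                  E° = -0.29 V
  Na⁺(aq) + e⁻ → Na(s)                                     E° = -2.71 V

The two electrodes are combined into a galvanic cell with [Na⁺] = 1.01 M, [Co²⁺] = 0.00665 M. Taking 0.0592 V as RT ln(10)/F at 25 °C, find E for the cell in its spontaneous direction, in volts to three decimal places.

+2.355 V

Co²⁺/Co is the cathode (higher E°), Na⁺/Na the anode: E°cell = -0.29 − (-2.71) = +2.42 V, n = 2.
Overall: Co²⁺(aq) + 2 Na(s) → Co(s) + 2 Na⁺(aq)
Q = [Na⁺]^2 / ([Co²⁺]); log Q = 2.186.
E = E° − (0.0592/n) log Q = +2.42 − (0.0592/2)(2.186) = +2.355 V.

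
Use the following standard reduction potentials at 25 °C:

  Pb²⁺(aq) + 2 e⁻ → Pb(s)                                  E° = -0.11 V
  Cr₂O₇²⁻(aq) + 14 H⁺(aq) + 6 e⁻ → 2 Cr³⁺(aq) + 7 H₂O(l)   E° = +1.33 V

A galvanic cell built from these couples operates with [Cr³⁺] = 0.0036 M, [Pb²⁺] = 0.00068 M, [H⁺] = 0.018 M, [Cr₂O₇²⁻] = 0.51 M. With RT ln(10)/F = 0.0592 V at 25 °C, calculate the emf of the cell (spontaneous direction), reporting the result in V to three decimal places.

+1.338 V

Cr₂O₇²⁻/Cr³⁺ is the cathode (higher E°), Pb²⁺/Pb the anode: E°cell = +1.33 − (-0.11) = +1.44 V, n = 6.
Overall: Cr₂O₇²⁻(aq) + 14 H⁺(aq) + 3 Pb(s) → 2 Cr³⁺(aq) + 7 H₂O(l) + 3 Pb²⁺(aq)
Q = [Cr³⁺]^2·[Pb²⁺]^3 / ([Cr₂O₇²⁻]·[H⁺]^14); log Q = 10.329.
E = E° − (0.0592/n) log Q = +1.44 − (0.0592/6)(10.329) = +1.338 V.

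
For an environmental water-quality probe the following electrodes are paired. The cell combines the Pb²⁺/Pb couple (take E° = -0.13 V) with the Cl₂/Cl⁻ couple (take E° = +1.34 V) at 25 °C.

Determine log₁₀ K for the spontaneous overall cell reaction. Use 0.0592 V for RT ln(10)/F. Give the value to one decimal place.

49.7

Cathode: Cl₂/Cl⁻; anode: Pb²⁺/Pb. E°cell = +1.47 V, n = 2.
log K = nE°cell / 0.0592 = (2)(+1.47) / 0.0592 = 49.7.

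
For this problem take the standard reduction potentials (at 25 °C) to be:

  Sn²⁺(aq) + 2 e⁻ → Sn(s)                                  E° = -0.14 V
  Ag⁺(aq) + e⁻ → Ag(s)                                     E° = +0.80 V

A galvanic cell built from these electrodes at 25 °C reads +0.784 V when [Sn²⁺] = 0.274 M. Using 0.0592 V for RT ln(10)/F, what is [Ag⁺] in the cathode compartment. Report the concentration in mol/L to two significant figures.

0.0012 M

Ag⁺/Ag is the cathode, Sn²⁺/Sn the anode: E°cell = +0.94 V, n = 2.
Overall reaction: 2 Ag⁺(aq) + Sn(s) → 2 Ag(s) + Sn²⁺(aq); Q = [Sn²⁺]^1/[Ag⁺]^2.
From E = E° − (0.0592/n) log Q: log Q = (E° − E)·n/0.0592 = (+0.94 − (+0.784))·2/0.0592 = 5.2703.
So 2·log[Ag⁺] = 1·log(0.274) − log Q = -0.5622 − (5.2703) = -5.8325; log[Ag⁺] = -5.8325 / 2 = -2.9162; [Ag⁺] = 10^(-2.9162) ≈ 0.0012 M.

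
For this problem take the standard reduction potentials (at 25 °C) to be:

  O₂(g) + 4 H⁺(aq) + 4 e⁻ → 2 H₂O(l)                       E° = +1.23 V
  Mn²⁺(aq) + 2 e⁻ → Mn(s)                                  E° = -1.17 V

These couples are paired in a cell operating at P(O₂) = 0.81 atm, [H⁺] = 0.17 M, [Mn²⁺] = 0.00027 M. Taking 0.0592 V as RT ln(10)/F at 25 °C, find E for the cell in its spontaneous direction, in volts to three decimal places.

O₂/H₂O is the cathode (higher E°), Mn²⁺/Mn the anode: E°cell = +1.23 − (-1.17) = +2.40 V, n = 4.
Overall: O₂(g) + 4 H⁺(aq) + 2 Mn(s) → 2 H₂O(l) + 2 Mn²⁺(aq)
Q = [Mn²⁺]^2 / (P(O₂)·[H⁺]^4); log Q = -3.968.
E = E° − (0.0592/n) log Q = +2.40 − (0.0592/4)(-3.968) = +2.459 V.

+2.459 V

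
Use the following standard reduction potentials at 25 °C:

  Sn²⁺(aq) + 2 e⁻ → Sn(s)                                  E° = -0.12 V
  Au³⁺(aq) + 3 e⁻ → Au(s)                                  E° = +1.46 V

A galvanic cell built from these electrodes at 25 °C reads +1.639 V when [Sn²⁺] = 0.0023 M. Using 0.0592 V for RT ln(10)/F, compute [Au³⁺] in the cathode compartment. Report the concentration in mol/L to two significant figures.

0.11 M

Au³⁺/Au is the cathode, Sn²⁺/Sn the anode: E°cell = +1.58 V, n = 6.
Overall reaction: 2 Au³⁺(aq) + 3 Sn(s) → 2 Au(s) + 3 Sn²⁺(aq); Q = [Sn²⁺]^3/[Au³⁺]^2.
From E = E° − (0.0592/n) log Q: log Q = (E° − E)·n/0.0592 = (+1.58 − (+1.639))·6/0.0592 = -5.9797.
So 2·log[Au³⁺] = 3·log(0.0023) − log Q = -7.9148 − (-5.9797) = -1.9351; log[Au³⁺] = -1.9351 / 2 = -0.9676; [Au³⁺] = 10^(-0.9676) ≈ 0.11 M.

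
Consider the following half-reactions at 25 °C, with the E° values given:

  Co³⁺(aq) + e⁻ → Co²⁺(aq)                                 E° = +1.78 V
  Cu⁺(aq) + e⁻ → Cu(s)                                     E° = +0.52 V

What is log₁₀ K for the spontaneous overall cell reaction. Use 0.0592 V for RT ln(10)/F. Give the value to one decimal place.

21.3

Cathode: Co³⁺/Co²⁺; anode: Cu⁺/Cu. E°cell = +1.26 V, n = 1.
log K = nE°cell / 0.0592 = (1)(+1.26) / 0.0592 = 21.3.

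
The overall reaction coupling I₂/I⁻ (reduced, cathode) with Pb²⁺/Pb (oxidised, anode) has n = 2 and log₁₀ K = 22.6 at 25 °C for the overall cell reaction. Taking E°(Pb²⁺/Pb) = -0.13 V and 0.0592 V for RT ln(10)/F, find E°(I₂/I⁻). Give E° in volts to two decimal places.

+0.54 V

E°cell = (0.0592/n)·log K = (0.0592/2)(22.6) = +0.669 V.
Since I₂/I⁻ is the cathode and Pb²⁺/Pb the anode, E°cell = E°(I₂/I⁻) − E°(Pb²⁺/Pb).
So E°(I₂/I⁻) = E°cell + E°(Pb²⁺/Pb) = +0.669 + (-0.13) = +0.54 V.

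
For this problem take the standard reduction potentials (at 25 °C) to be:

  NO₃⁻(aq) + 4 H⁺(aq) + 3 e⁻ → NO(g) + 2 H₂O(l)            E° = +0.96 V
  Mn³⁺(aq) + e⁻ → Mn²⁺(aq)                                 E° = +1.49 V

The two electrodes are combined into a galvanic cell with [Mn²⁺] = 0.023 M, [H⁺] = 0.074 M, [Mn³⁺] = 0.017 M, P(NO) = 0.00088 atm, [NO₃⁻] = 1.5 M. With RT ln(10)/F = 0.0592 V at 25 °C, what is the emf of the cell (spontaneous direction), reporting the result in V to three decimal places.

+0.548 V

Mn³⁺/Mn²⁺ is the cathode (higher E°), NO₃⁻/NO the anode: E°cell = +1.49 − (+0.96) = +0.53 V, n = 3.
Overall: 3 Mn³⁺(aq) + NO(g) + 2 H₂O(l) → 3 Mn²⁺(aq) + NO₃⁻(aq) + 4 H⁺(aq)
Q = [Mn²⁺]^3·[NO₃⁻]·[H⁺]^4 / ([Mn³⁺]^3·P(NO)); log Q = -0.898.
E = E° − (0.0592/n) log Q = +0.53 − (0.0592/3)(-0.898) = +0.548 V.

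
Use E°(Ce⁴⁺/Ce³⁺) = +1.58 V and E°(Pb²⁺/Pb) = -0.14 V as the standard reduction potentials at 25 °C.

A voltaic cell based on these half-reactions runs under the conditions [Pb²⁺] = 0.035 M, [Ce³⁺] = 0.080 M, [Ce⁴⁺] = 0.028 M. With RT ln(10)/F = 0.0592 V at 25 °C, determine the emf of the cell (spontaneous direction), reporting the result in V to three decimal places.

Ce⁴⁺/Ce³⁺ is the cathode (higher E°), Pb²⁺/Pb the anode: E°cell = +1.58 − (-0.14) = +1.72 V, n = 2.
Overall: 2 Ce⁴⁺(aq) + Pb(s) → 2 Ce³⁺(aq) + Pb²⁺(aq)
Q = [Ce³⁺]^2·[Pb²⁺] / ([Ce⁴⁺]^2); log Q = -0.544.
E = E° − (0.0592/n) log Q = +1.72 − (0.0592/2)(-0.544) = +1.736 V.

+1.736 V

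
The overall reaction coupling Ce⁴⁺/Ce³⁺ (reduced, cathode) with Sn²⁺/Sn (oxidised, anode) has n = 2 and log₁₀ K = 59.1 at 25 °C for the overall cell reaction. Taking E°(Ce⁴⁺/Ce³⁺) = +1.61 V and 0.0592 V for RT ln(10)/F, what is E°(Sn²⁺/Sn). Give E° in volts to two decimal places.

-0.14 V

E°cell = (0.0592/n)·log K = (0.0592/2)(59.1) = +1.749 V.
Since Ce⁴⁺/Ce³⁺ is the cathode and Sn²⁺/Sn the anode, E°cell = E°(Ce⁴⁺/Ce³⁺) − E°(Sn²⁺/Sn).
So E°(Sn²⁺/Sn) = E°(Ce⁴⁺/Ce³⁺) − E°cell = (+1.61) − (+1.749) = -0.14 V.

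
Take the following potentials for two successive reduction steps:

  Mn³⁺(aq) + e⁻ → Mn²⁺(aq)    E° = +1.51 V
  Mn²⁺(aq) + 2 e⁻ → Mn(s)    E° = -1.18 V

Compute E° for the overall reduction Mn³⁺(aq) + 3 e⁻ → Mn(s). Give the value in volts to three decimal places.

Adding the free-energy changes (−nFE°) of the two steps gives −n₃FE°₃ = −n₁FE°₁ − n₂FE°₂.
E°₃ = (1×+1.51 + 2×-1.18) / 3 = (-0.850) / 3 = -0.283 V.

-0.283 V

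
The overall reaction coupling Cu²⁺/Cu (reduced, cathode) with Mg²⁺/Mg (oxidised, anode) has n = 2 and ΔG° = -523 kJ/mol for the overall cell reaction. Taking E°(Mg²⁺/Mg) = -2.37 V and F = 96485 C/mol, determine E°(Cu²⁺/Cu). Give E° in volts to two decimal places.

+0.34 V

E°cell = −ΔG°/(nF) = −(-523×10³)/((2)(96485)) = +2.710 V.
Since Cu²⁺/Cu is the cathode and Mg²⁺/Mg the anode, E°cell = E°(Cu²⁺/Cu) − E°(Mg²⁺/Mg).
So E°(Cu²⁺/Cu) = E°cell + E°(Mg²⁺/Mg) = +2.710 + (-2.37) = +0.34 V.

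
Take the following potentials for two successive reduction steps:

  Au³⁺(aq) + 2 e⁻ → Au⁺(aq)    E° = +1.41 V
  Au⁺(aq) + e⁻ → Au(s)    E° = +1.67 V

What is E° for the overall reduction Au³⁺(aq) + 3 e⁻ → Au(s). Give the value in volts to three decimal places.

+1.497 V

Adding the free-energy changes (−nFE°) of the two steps gives −n₃FE°₃ = −n₁FE°₁ − n₂FE°₂.
E°₃ = (2×+1.41 + 1×+1.67) / 3 = (+4.490) / 3 = +1.497 V.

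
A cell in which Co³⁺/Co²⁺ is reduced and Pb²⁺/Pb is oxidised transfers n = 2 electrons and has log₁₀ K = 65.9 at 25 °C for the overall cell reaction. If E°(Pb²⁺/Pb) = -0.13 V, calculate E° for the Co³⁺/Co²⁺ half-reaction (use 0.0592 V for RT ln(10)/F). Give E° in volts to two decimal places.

+1.82 V

E°cell = (0.0592/n)·log K = (0.0592/2)(65.9) = +1.951 V.
Since Co³⁺/Co²⁺ is the cathode and Pb²⁺/Pb the anode, E°cell = E°(Co³⁺/Co²⁺) − E°(Pb²⁺/Pb).
So E°(Co³⁺/Co²⁺) = E°cell + E°(Pb²⁺/Pb) = +1.951 + (-0.13) = +1.82 V.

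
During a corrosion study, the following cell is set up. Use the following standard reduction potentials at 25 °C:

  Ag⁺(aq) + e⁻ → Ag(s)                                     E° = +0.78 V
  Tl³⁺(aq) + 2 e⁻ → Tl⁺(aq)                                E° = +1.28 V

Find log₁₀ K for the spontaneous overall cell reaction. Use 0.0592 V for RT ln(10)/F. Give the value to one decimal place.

16.9

Cathode: Tl³⁺/Tl⁺; anode: Ag⁺/Ag. E°cell = +0.50 V, n = 2.
log K = nE°cell / 0.0592 = (2)(+0.50) / 0.0592 = 16.9.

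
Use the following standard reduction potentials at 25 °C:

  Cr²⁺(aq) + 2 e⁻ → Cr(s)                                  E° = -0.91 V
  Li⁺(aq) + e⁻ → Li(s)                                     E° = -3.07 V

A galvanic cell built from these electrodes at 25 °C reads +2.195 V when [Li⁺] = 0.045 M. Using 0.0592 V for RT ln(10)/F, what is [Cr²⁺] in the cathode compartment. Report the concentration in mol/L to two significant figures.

0.031 M

Cr²⁺/Cr is the cathode, Li⁺/Li the anode: E°cell = +2.16 V, n = 2.
Overall reaction: Cr²⁺(aq) + 2 Li(s) → Cr(s) + 2 Li⁺(aq); Q = [Li⁺]^2/[Cr²⁺]^1.
From E = E° − (0.0592/n) log Q: log Q = (E° − E)·n/0.0592 = (+2.16 − (+2.195))·2/0.0592 = -1.1824.
So 1·log[Cr²⁺] = 2·log(0.045) − log Q = -2.6936 − (-1.1824) = -1.5112; [Cr²⁺] = 10^(-1.5112) ≈ 0.031 M.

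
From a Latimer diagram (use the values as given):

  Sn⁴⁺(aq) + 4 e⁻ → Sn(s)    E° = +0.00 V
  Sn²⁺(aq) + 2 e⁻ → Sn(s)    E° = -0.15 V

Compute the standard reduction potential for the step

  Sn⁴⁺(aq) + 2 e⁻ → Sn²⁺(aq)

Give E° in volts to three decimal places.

+0.150 V

Sequential free energies add, so n₃E°₃ = n₁E°₁ + n₂E°₂.
With n₃ = 4, and the known step contributing 2×(-0.15) V, the unknown satisfies 2·E° = 4×(+0.00) − 2×(-0.15) = +0.300.
E° = +0.300 / 2 = +0.150 V.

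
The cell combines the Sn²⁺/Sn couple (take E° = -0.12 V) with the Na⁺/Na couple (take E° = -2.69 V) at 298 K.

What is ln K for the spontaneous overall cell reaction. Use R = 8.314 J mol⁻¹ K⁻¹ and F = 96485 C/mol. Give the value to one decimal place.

Cathode: Sn²⁺/Sn; anode: Na⁺/Na. E°cell = (-0.12) − (-2.69) = +2.57 V, with n = 2.
ΔG° = −nFE° = −RT ln K, so ln K = nFE°/(RT) = (2)(96485)(+2.57) / ((8.314)(298)) = 200.169.

200.2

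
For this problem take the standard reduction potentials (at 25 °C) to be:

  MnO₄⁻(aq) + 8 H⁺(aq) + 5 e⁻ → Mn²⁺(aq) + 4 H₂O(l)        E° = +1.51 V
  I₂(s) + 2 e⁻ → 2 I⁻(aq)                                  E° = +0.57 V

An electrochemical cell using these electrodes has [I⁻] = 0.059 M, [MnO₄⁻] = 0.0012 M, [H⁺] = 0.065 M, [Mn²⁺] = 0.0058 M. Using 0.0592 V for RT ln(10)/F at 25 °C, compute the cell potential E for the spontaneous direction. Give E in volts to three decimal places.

+0.747 V

MnO₄⁻/Mn²⁺ is the cathode (higher E°), I₂/I⁻ the anode: E°cell = +1.51 − (+0.57) = +0.94 V, n = 10.
Overall: 2 MnO₄⁻(aq) + 16 H⁺(aq) + 10 I⁻(aq) → 2 Mn²⁺(aq) + 8 H₂O(l) + 5 I₂(s)
Q = [Mn²⁺]^2 / ([MnO₄⁻]^2·[H⁺]^16·[I⁻]^10); log Q = 32.653.
E = E° − (0.0592/n) log Q = +0.94 − (0.0592/10)(32.653) = +0.747 V.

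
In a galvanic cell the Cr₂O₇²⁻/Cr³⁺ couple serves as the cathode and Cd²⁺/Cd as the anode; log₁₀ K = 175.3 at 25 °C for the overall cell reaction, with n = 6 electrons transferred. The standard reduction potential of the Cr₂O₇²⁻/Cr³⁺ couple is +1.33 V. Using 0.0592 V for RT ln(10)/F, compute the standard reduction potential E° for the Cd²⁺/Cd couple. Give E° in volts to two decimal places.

-0.40 V

E°cell = (0.0592/n)·log K = (0.0592/6)(175.3) = +1.730 V.
Since Cr₂O₇²⁻/Cr³⁺ is the cathode and Cd²⁺/Cd the anode, E°cell = E°(Cr₂O₇²⁻/Cr³⁺) − E°(Cd²⁺/Cd).
So E°(Cd²⁺/Cd) = E°(Cr₂O₇²⁻/Cr³⁺) − E°cell = (+1.33) − (+1.730) = -0.40 V.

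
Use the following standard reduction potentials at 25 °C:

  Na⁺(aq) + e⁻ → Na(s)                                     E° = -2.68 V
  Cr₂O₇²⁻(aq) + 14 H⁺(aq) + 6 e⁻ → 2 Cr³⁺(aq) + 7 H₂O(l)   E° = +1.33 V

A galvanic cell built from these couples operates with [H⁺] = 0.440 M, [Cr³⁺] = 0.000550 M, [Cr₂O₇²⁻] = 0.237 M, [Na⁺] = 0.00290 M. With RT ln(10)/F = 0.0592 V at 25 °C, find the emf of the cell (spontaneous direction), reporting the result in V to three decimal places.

Cr₂O₇²⁻/Cr³⁺ is the cathode (higher E°), Na⁺/Na the anode: E°cell = +1.33 − (-2.68) = +4.01 V, n = 6.
Overall: Cr₂O₇²⁻(aq) + 14 H⁺(aq) + 6 Na(s) → 2 Cr³⁺(aq) + 7 H₂O(l) + 6 Na⁺(aq)
Q = [Cr³⁺]^2·[Na⁺]^6 / ([Cr₂O₇²⁻]·[H⁺]^14); log Q = -16.128.
E = E° − (0.0592/n) log Q = +4.01 − (0.0592/6)(-16.128) = +4.169 V.

+4.169 V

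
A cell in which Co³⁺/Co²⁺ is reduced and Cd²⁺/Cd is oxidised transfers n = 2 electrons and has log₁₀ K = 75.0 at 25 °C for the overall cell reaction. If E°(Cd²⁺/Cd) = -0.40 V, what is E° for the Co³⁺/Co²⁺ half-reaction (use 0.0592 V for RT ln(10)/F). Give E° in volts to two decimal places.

+1.82 V

E°cell = (0.0592/n)·log K = (0.0592/2)(75.0) = +2.220 V.
Since Co³⁺/Co²⁺ is the cathode and Cd²⁺/Cd the anode, E°cell = E°(Co³⁺/Co²⁺) − E°(Cd²⁺/Cd).
So E°(Co³⁺/Co²⁺) = E°cell + E°(Cd²⁺/Cd) = +2.220 + (-0.40) = +1.82 V.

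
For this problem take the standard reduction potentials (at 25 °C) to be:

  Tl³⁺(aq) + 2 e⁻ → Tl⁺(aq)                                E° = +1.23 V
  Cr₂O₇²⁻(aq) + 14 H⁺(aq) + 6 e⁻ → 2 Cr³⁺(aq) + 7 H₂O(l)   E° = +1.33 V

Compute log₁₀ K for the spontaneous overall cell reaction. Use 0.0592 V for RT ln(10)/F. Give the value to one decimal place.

10.1

Cathode: Cr₂O₇²⁻/Cr³⁺; anode: Tl³⁺/Tl⁺. E°cell = +0.10 V, n = 6.
log K = nE°cell / 0.0592 = (6)(+0.10) / 0.0592 = 10.1.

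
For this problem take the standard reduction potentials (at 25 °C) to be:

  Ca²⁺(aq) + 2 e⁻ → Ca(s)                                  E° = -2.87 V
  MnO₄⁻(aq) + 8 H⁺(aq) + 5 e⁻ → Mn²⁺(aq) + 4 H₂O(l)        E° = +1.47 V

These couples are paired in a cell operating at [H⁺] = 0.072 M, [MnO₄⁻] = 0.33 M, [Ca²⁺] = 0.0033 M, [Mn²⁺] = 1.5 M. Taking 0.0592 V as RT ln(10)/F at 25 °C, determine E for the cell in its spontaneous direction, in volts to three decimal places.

+4.297 V

MnO₄⁻/Mn²⁺ is the cathode (higher E°), Ca²⁺/Ca the anode: E°cell = +1.47 − (-2.87) = +4.34 V, n = 10.
Overall: 2 MnO₄⁻(aq) + 16 H⁺(aq) + 5 Ca(s) → 2 Mn²⁺(aq) + 8 H₂O(l) + 5 Ca²⁺(aq)
Q = [Mn²⁺]^2·[Ca²⁺]^5 / ([MnO₄⁻]^2·[H⁺]^16); log Q = 7.190.
E = E° − (0.0592/n) log Q = +4.34 − (0.0592/10)(7.190) = +4.297 V.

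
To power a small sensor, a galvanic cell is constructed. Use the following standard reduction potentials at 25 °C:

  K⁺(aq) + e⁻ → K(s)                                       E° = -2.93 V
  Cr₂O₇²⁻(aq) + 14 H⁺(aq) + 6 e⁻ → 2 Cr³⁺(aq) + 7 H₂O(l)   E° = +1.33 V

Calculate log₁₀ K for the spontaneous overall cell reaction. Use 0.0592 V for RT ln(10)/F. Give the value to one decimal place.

431.8

Cathode: Cr₂O₇²⁻/Cr³⁺; anode: K⁺/K. E°cell = +4.26 V, n = 6.
log K = nE°cell / 0.0592 = (6)(+4.26) / 0.0592 = 431.8.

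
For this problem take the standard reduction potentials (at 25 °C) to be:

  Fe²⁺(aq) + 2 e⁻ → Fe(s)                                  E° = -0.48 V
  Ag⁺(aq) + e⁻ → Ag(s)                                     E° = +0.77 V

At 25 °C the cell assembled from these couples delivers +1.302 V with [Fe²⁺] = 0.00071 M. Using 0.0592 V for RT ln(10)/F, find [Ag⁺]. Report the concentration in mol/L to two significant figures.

0.20 M

Ag⁺/Ag is the cathode, Fe²⁺/Fe the anode: E°cell = +1.25 V, n = 2.
Overall reaction: 2 Ag⁺(aq) + Fe(s) → 2 Ag(s) + Fe²⁺(aq); Q = [Fe²⁺]^1/[Ag⁺]^2.
From E = E° − (0.0592/n) log Q: log Q = (E° − E)·n/0.0592 = (+1.25 − (+1.302))·2/0.0592 = -1.7568.
So 2·log[Ag⁺] = 1·log(0.00071) − log Q = -3.1487 − (-1.7568) = -1.3919; log[Ag⁺] = -1.3919 / 2 = -0.6959; [Ag⁺] = 10^(-0.6959) ≈ 0.20 M.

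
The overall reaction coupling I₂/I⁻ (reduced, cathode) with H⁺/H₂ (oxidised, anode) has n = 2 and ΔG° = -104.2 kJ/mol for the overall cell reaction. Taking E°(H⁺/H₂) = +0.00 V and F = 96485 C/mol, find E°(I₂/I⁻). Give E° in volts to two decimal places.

+0.54 V

E°cell = −ΔG°/(nF) = −(-104.2×10³)/((2)(96485)) = +0.540 V.
Since I₂/I⁻ is the cathode and H⁺/H₂ the anode, E°cell = E°(I₂/I⁻) − E°(H⁺/H₂).
So E°(I₂/I⁻) = E°cell + E°(H⁺/H₂) = +0.540 + (+0.00) = +0.54 V.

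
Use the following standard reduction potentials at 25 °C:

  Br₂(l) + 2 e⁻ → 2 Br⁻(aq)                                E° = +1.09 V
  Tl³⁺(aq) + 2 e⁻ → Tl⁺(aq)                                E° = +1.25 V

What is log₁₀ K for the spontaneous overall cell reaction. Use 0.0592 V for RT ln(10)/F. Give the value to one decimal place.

Cathode: Tl³⁺/Tl⁺; anode: Br₂/Br⁻. E°cell = +0.16 V, n = 2.
log K = nE°cell / 0.0592 = (2)(+0.16) / 0.0592 = 5.4.

5.4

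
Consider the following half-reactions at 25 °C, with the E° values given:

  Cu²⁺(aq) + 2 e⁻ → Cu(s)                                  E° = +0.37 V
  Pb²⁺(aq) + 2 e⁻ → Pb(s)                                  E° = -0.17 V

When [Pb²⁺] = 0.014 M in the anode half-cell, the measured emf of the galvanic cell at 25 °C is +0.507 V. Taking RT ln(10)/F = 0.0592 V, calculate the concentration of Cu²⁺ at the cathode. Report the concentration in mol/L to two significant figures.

0.0011 M

Cu²⁺/Cu is the cathode, Pb²⁺/Pb the anode: E°cell = +0.54 V, n = 2.
Overall reaction: Cu²⁺(aq) + Pb(s) → Cu(s) + Pb²⁺(aq); Q = [Pb²⁺]^1/[Cu²⁺]^1.
From E = E° − (0.0592/n) log Q: log Q = (E° − E)·n/0.0592 = (+0.54 − (+0.507))·2/0.0592 = 1.1149.
So 1·log[Cu²⁺] = 1·log(0.014) − log Q = -1.8539 − (1.1149) = -2.9688; [Cu²⁺] = 10^(-2.9688) ≈ 0.0011 M.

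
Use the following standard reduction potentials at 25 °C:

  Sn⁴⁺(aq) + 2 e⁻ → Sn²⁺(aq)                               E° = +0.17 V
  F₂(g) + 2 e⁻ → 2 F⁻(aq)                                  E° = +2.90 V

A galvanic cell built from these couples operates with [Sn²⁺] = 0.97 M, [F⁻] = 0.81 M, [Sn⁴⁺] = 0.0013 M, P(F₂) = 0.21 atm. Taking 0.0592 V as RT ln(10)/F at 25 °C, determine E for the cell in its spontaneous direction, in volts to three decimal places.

F₂/F⁻ is the cathode (higher E°), Sn⁴⁺/Sn²⁺ the anode: E°cell = +2.90 − (+0.17) = +2.73 V, n = 2.
Overall: F₂(g) + Sn²⁺(aq) → 2 F⁻(aq) + Sn⁴⁺(aq)
Q = [F⁻]^2·[Sn⁴⁺] / (P(F₂)·[Sn²⁺]); log Q = -2.378.
E = E° − (0.0592/n) log Q = +2.73 − (0.0592/2)(-2.378) = +2.800 V.

+2.800 V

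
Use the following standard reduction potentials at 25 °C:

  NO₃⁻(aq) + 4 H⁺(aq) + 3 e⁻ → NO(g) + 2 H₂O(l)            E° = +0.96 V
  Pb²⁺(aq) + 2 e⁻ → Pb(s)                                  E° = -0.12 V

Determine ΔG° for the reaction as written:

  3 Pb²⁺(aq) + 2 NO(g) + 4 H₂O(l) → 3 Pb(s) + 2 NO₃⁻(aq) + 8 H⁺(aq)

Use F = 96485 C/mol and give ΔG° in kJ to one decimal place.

As written, Pb²⁺/Pb is reduced (cathode) and NO₃⁻/NO is oxidised (anode), so E°cell = (-0.12) − (+0.96) = -1.08 V.
Balancing electrons gives n = 6.
ΔG° = −nFE° = −(6)(96485)(-1.08) = 625,223 J = +625.2 kJ.

+625.2 kJ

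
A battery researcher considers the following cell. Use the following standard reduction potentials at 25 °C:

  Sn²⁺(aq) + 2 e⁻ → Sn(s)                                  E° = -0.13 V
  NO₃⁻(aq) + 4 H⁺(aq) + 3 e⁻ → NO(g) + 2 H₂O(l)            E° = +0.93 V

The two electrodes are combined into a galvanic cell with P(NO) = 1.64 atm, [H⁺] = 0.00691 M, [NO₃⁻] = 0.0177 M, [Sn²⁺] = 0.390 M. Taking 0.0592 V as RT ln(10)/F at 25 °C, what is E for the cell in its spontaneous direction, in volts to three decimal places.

+0.863 V

NO₃⁻/NO is the cathode (higher E°), Sn²⁺/Sn the anode: E°cell = +0.93 − (-0.13) = +1.06 V, n = 6.
Overall: 2 NO₃⁻(aq) + 8 H⁺(aq) + 3 Sn(s) → 2 NO(g) + 4 H₂O(l) + 3 Sn²⁺(aq)
Q = P(NO)^2·[Sn²⁺]^3 / ([NO₃⁻]^2·[H⁺]^8); log Q = 19.991.
E = E° − (0.0592/n) log Q = +1.06 − (0.0592/6)(19.991) = +0.863 V.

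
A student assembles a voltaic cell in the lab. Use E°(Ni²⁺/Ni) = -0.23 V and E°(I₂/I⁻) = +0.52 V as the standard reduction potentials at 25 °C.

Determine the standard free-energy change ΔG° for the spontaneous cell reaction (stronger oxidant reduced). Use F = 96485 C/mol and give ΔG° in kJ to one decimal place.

-144.7 kJ

I₂/I⁻ (E° = +0.52 V) is the cathode; Ni²⁺/Ni (E° = -0.23 V) is the anode, so E°cell = +0.75 V.
Balancing electrons gives n = 2 (lcm of 2 and 2).
ΔG° = −nFE° = −(2)(96485)(+0.75) = -144,728 J = -144.7 kJ.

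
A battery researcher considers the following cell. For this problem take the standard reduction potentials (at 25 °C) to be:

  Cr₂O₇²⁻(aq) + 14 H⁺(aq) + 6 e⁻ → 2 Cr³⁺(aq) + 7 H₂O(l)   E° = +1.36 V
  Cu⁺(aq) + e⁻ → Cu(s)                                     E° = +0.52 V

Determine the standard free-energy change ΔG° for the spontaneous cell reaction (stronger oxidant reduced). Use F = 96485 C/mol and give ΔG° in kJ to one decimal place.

-486.3 kJ

Cr₂O₇²⁻/Cr³⁺ (E° = +1.36 V) is the cathode; Cu⁺/Cu (E° = +0.52 V) is the anode, so E°cell = +0.84 V.
Balancing electrons gives n = 6 (lcm of 6 and 1).
ΔG° = −nFE° = −(6)(96485)(+0.84) = -486,284 J = -486.3 kJ.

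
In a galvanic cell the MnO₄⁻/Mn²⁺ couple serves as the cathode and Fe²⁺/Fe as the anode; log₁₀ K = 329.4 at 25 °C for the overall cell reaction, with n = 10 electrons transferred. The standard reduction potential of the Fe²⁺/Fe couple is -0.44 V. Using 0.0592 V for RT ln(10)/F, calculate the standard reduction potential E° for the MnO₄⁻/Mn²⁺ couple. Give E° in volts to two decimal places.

E°cell = (0.0592/n)·log K = (0.0592/10)(329.4) = +1.950 V.
Since MnO₄⁻/Mn²⁺ is the cathode and Fe²⁺/Fe the anode, E°cell = E°(MnO₄⁻/Mn²⁺) − E°(Fe²⁺/Fe).
So E°(MnO₄⁻/Mn²⁺) = E°cell + E°(Fe²⁺/Fe) = +1.950 + (-0.44) = +1.51 V.

+1.51 V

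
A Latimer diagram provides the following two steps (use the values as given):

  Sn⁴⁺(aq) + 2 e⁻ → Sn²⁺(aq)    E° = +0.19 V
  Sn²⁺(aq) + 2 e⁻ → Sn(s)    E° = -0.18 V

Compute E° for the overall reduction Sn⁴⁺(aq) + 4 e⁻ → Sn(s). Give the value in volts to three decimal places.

+0.005 V

Since ΔG° = −nFE° is additive over sequential reductions, n₃E°₃ = n₁E°₁ + n₂E°₂.
E°₃ = (2×+0.19 + 2×-0.18) / 4 = (+0.020) / 4 = +0.005 V.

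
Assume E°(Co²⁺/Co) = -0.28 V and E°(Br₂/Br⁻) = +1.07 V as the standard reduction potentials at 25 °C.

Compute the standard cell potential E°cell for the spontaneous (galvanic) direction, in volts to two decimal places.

+1.35 V

The Br₂/Br⁻ couple has the higher reduction potential, so it is the cathode; Co²⁺/Co is oxidised at the anode.
E°cell = E°(cathode) − E°(anode) = (+1.07) − (-0.28) = +1.35 V.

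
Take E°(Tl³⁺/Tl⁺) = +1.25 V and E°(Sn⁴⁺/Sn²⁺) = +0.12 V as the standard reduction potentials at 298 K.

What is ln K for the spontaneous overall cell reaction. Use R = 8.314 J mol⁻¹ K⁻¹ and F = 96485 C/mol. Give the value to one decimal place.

Cathode: Tl³⁺/Tl⁺; anode: Sn⁴⁺/Sn²⁺. E°cell = (+1.25) − (+0.12) = +1.13 V, with n = 2.
ΔG° = −nFE° = −RT ln K, so ln K = nFE°/(RT) = (2)(96485)(+1.13) / ((8.314)(298)) = 88.012.

88.0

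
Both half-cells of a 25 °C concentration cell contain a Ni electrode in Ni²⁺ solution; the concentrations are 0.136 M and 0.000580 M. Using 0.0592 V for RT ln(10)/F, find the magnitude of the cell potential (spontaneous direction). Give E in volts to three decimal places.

+0.070 V

For a concentration cell E°cell = 0. The 0.136 M side is the cathode (reduction is favoured where [Ni²⁺] is higher).
With n = 2, E = −(0.0592/2) log([Ni²⁺]ₐₙ/[Ni²⁺]꜀ₐₜ) = −(0.0592/2) log(0.00058/0.136) = −(0.0592/2)(-2.370) = +0.070 V.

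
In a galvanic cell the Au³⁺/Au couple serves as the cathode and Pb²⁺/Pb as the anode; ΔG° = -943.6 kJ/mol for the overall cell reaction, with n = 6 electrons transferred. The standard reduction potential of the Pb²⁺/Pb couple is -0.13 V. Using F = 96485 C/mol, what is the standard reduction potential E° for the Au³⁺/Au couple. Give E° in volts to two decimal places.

+1.50 V

E°cell = −ΔG°/(nF) = −(-943.6×10³)/((6)(96485)) = +1.630 V.
Since Au³⁺/Au is the cathode and Pb²⁺/Pb the anode, E°cell = E°(Au³⁺/Au) − E°(Pb²⁺/Pb).
So E°(Au³⁺/Au) = E°cell + E°(Pb²⁺/Pb) = +1.630 + (-0.13) = +1.50 V.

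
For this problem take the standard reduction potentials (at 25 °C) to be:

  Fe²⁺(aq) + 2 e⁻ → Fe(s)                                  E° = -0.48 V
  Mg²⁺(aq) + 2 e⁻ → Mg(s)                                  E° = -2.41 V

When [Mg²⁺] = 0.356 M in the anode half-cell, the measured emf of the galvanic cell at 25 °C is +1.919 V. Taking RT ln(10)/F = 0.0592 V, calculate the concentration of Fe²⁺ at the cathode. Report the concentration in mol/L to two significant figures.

Fe²⁺/Fe is the cathode, Mg²⁺/Mg the anode: E°cell = +1.93 V, n = 2.
Overall reaction: Fe²⁺(aq) + Mg(s) → Fe(s) + Mg²⁺(aq); Q = [Mg²⁺]^1/[Fe²⁺]^1.
From E = E° − (0.0592/n) log Q: log Q = (E° − E)·n/0.0592 = (+1.93 − (+1.919))·2/0.0592 = 0.3716.
So 1·log[Fe²⁺] = 1·log(0.356) − log Q = -0.4486 − (0.3716) = -0.8202; [Fe²⁺] = 10^(-0.8202) ≈ 0.15 M.

0.15 M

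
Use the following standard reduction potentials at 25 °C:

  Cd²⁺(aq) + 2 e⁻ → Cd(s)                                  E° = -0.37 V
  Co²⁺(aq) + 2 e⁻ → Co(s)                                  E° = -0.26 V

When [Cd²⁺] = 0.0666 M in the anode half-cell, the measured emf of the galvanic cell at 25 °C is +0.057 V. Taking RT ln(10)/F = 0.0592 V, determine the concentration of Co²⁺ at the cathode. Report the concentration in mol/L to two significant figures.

Co²⁺/Co is the cathode, Cd²⁺/Cd the anode: E°cell = +0.11 V, n = 2.
Overall reaction: Co²⁺(aq) + Cd(s) → Co(s) + Cd²⁺(aq); Q = [Cd²⁺]^1/[Co²⁺]^1.
From E = E° − (0.0592/n) log Q: log Q = (E° − E)·n/0.0592 = (+0.11 − (+0.057))·2/0.0592 = 1.7905.
So 1·log[Co²⁺] = 1·log(0.0666) − log Q = -1.1765 − (1.7905) = -2.9670; [Co²⁺] = 10^(-2.9670) ≈ 0.0011 M.

0.0011 M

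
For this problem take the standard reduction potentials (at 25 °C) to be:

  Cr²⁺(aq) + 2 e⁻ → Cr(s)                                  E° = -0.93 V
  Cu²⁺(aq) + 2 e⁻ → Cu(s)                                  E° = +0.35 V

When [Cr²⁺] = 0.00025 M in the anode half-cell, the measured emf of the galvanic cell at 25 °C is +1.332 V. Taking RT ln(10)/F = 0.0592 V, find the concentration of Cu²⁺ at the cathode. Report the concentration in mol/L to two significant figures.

Cu²⁺/Cu is the cathode, Cr²⁺/Cr the anode: E°cell = +1.28 V, n = 2.
Overall reaction: Cu²⁺(aq) + Cr(s) → Cu(s) + Cr²⁺(aq); Q = [Cr²⁺]^1/[Cu²⁺]^1.
From E = E° − (0.0592/n) log Q: log Q = (E° − E)·n/0.0592 = (+1.28 − (+1.332))·2/0.0592 = -1.7568.
So 1·log[Cu²⁺] = 1·log(0.00025) − log Q = -3.6021 − (-1.7568) = -1.8453; [Cu²⁺] = 10^(-1.8453) ≈ 0.014 M.

0.014 M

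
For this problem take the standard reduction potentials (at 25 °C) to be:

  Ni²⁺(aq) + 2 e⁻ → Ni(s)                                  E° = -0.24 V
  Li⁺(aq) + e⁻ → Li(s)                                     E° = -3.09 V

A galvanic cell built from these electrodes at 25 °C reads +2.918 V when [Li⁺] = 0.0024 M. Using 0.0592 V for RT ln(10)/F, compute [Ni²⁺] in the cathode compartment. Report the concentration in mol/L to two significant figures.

0.0011 M

Ni²⁺/Ni is the cathode, Li⁺/Li the anode: E°cell = +2.85 V, n = 2.
Overall reaction: Ni²⁺(aq) + 2 Li(s) → Ni(s) + 2 Li⁺(aq); Q = [Li⁺]^2/[Ni²⁺]^1.
From E = E° − (0.0592/n) log Q: log Q = (E° − E)·n/0.0592 = (+2.85 − (+2.918))·2/0.0592 = -2.2973.
So 1·log[Ni²⁺] = 2·log(0.0024) − log Q = -5.2396 − (-2.2973) = -2.9423; [Ni²⁺] = 10^(-2.9423) ≈ 0.0011 M.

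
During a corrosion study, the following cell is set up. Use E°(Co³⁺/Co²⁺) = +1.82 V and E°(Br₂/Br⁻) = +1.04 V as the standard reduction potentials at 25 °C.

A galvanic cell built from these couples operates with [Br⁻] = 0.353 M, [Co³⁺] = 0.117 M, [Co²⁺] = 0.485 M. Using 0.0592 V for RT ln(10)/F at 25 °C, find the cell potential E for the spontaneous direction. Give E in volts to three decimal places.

Co³⁺/Co²⁺ is the cathode (higher E°), Br₂/Br⁻ the anode: E°cell = +1.82 − (+1.04) = +0.78 V, n = 2.
Overall: 2 Co³⁺(aq) + 2 Br⁻(aq) → 2 Co²⁺(aq) + Br₂(l)
Q = [Co²⁺]^2 / ([Co³⁺]^2·[Br⁻]^2); log Q = 2.140.
E = E° − (0.0592/n) log Q = +0.78 − (0.0592/2)(2.140) = +0.717 V.

+0.717 V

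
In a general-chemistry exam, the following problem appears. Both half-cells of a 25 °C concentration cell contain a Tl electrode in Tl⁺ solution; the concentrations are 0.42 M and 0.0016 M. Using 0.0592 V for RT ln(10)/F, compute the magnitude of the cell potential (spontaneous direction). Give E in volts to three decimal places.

For a concentration cell E°cell = 0. The 0.42 M side is the cathode (reduction is favoured where [Tl⁺] is higher).
With n = 1, E = −(0.0592/1) log([Tl⁺]ₐₙ/[Tl⁺]꜀ₐₜ) = −(0.0592/1) log(0.0016/0.42) = −(0.0592/1)(-2.419) = +0.143 V.

+0.143 V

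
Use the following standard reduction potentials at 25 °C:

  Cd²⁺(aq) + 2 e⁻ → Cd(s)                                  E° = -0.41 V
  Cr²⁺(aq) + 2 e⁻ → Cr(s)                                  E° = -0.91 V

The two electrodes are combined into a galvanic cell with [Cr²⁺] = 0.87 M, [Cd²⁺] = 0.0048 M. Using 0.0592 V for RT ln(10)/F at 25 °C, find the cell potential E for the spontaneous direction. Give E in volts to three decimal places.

Cd²⁺/Cd is the cathode (higher E°), Cr²⁺/Cr the anode: E°cell = -0.41 − (-0.91) = +0.50 V, n = 2.
Overall: Cd²⁺(aq) + Cr(s) → Cd(s) + Cr²⁺(aq)
Q = [Cr²⁺] / ([Cd²⁺]); log Q = 2.258.
E = E° − (0.0592/n) log Q = +0.50 − (0.0592/2)(2.258) = +0.433 V.

+0.433 V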